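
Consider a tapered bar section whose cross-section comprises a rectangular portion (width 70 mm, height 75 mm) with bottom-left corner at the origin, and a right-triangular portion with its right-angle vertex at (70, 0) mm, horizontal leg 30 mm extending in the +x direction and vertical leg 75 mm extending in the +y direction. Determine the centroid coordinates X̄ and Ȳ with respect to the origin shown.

Part | A | x̄ᵢ | ȳᵢ | A·x̄ᵢ | A·ȳᵢ
rectangular portion | 5250.00 | 35.00 | 37.50 | 183750.00 | 196875.00
triangular portion | 1125.00 | 80.00 | 25.00 | 90000.00 | 28125.00
Σ | 6375.00 |  |  | 273750.00 | 225000.00
X̄ = 273750.00 / 6375.00 = 42.94 mm
Ȳ = 225000.00 / 6375.00 = 35.29 mm

X̄ = 42.94 mm, Ȳ = 35.29 mm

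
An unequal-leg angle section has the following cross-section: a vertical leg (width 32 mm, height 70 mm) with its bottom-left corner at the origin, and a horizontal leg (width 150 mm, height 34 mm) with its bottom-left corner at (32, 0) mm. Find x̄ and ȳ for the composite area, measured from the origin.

Part | A | x̄ᵢ | ȳᵢ | A·x̄ᵢ | A·ȳᵢ
vertical leg | 2240.00 | 16.00 | 35.00 | 35840.00 | 78400.00
horizontal leg | 5100.00 | 107.00 | 17.00 | 545700.00 | 86700.00
Σ | 7340.00 |  |  | 581540.00 | 165100.00
x̄ = 581540.00 / 7340.00 = 79.23 mm
ȳ = 165100.00 / 7340.00 = 22.49 mm

x̄ = 79.23 mm, ȳ = 22.49 mm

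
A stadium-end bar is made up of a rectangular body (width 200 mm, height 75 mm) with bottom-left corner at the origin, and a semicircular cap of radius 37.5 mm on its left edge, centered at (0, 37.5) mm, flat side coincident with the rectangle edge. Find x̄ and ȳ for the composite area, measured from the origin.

rectangular body: A = 200 × 75 = 15000.00, centroid at (100.00, 37.50).
semicircular end: A = ½π·37.5² = 2208.93, centroid at (-15.92, 37.50).
ΣA = 17208.93 mm², ΣAx̄ = 1464843.75 mm³, ΣAȳ = 645334.96 mm³.
x̄ = 1464843.75/17208.93 = 85.12 mm; ȳ = 645334.96/17208.93 = 37.50 mm.

x̄ = 85.12 mm, ȳ = 37.50 mm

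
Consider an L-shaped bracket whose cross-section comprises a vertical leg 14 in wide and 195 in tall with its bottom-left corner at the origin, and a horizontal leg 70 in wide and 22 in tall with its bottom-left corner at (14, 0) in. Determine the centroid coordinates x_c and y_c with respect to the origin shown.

vertical leg: A = 14 × 195 = 2730.00, centroid at (7.00, 97.50).
horizontal leg: A = 70 × 22 = 1540.00, centroid at (49.00, 11.00).
ΣA = 4270.00 in²
ΣAx_c = (2730.00)(7.00) + (1540.00)(49.00) = 94570.00 in³
ΣAy_c = (2730.00)(97.50) + (1540.00)(11.00) = 283115.00 in³
x_c = 94570.00 / 4270.00 = 22.15 in
y_c = 283115.00 / 4270.00 = 66.30 in

x_c = 22.15 in, y_c = 66.30 in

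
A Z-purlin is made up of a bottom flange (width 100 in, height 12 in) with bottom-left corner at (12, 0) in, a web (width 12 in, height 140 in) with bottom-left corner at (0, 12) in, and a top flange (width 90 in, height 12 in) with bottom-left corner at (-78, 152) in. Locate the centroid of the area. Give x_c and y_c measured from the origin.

bottom flange: A = 100 × 12 = 1200.00, centroid at (62.00, 6.00).
web: A = 12 × 140 = 1680.00, centroid at (6.00, 82.00).
top flange: A = 90 × 12 = 1080.00, centroid at (-33.00, 158.00).
ΣA = 3960.00 in², ΣAx_c = 48840.00 in³, ΣAy_c = 315600.00 in³.
x_c = 48840.00/3960.00 = 12.33 in; y_c = 315600.00/3960.00 = 79.70 in.

x_c = 12.33 in, y_c = 79.70 in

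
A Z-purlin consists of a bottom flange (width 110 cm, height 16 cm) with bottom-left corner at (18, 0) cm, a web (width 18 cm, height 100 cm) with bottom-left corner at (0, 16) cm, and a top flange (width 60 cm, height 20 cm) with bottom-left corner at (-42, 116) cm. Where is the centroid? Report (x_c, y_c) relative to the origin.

x_c = 27.37 cm, y_c = 59.68 cm

bottom flange: A = 110 × 16 = 1760.00, centroid at (73.00, 8.00).
web: A = 18 × 100 = 1800.00, centroid at (9.00, 66.00).
top flange: A = 60 × 20 = 1200.00, centroid at (-12.00, 126.00).
ΣA = 4760.00 cm²
ΣAx_c = (1760.00)(73.00) + (1800.00)(9.00) + (1200.00)(-12.00) = 130280.00 cm³
ΣAy_c = (1760.00)(8.00) + (1800.00)(66.00) + (1200.00)(126.00) = 284080.00 cm³
x_c = 130280.00 / 4760.00 = 27.37 cm
y_c = 284080.00 / 4760.00 = 59.68 cm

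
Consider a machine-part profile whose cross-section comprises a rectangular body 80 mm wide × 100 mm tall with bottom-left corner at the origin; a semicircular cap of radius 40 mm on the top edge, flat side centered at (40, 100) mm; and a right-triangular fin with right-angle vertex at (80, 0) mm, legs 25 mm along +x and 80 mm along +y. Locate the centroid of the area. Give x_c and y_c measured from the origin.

x_c = 44.20 mm, y_c = 62.59 mm

rectangular body: A = 80 × 100 = 8000.00, centroid at (40.00, 50.00).
semicircular top: A = ½π·40² = 2513.27, centroid at (40.00, 116.98).
triangular fin: A = ½·25·80 = 1000.00, centroid at (88.33, 26.67).
ΣA = 11513.27 mm², ΣAx_c = 508864.30 mm³, ΣAy_c = 720660.75 mm³.
x_c = 508864.30/11513.27 = 44.20 mm; y_c = 720660.75/11513.27 = 62.59 mm.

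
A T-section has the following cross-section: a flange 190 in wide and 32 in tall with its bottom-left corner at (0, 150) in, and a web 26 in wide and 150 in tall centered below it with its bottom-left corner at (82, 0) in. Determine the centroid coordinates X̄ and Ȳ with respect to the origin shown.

X̄ = 95.00 in, Ȳ = 130.44 in

web: A = 26 × 150 = 3900.00, centroid at (95.00, 75.00).
flange: A = 190 × 32 = 6080.00, centroid at (95.00, 166.00).
ΣA = 9980.00 in²
ΣAX̄ = (3900.00)(95.00) + (6080.00)(95.00) = 948100.00 in³
ΣAȲ = (3900.00)(75.00) + (6080.00)(166.00) = 1301780.00 in³
X̄ = 948100.00 / 9980.00 = 95.00 in
Ȳ = 1301780.00 / 9980.00 = 130.44 in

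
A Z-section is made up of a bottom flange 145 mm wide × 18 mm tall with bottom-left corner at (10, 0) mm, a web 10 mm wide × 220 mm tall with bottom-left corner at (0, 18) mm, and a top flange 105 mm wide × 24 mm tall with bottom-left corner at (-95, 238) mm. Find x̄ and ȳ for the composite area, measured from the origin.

x̄ = 16.27 mm, ȳ = 127.57 mm

Part | A | x̄ᵢ | ȳᵢ | A·x̄ᵢ | A·ȳᵢ
bottom flange | 2610.00 | 82.50 | 9.00 | 215325.00 | 23490.00
web | 2200.00 | 5.00 | 128.00 | 11000.00 | 281600.00
top flange | 2520.00 | -42.50 | 250.00 | -107100.00 | 630000.00
Σ | 7330.00 |  |  | 119225.00 | 935090.00
x̄ = 119225.00 / 7330.00 = 16.27 mm
ȳ = 935090.00 / 7330.00 = 127.57 mm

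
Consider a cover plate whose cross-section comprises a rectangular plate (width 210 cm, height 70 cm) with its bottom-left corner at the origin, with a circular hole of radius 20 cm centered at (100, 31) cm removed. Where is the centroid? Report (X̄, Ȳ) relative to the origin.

X̄ = 105.47 cm, Ȳ = 35.37 cm

plate: A = 210 × 70 = 14700.00, centroid at (105.00, 35.00).
hole: A = −π·20² = -1256.64, centroid at (100.00, 31.00).
ΣA = 13443.36 cm²
ΣAX̄ = (14700.00)(105.00) + (-1256.64)(100.00) = 1417836.29 cm³
ΣAȲ = (14700.00)(35.00) + (-1256.64)(31.00) = 475544.25 cm³
X̄ = 1417836.29 / 13443.36 = 105.47 cm
Ȳ = 475544.25 / 13443.36 = 35.37 cm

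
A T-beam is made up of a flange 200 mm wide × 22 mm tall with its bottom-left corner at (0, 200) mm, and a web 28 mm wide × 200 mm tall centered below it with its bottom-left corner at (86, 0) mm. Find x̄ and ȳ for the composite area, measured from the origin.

web: A = 28 × 200 = 5600.00, centroid at (100.00, 100.00).
flange: A = 200 × 22 = 4400.00, centroid at (100.00, 211.00).
ΣA = 10000.00 mm²
ΣAx̄ = (5600.00)(100.00) + (4400.00)(100.00) = 1000000.00 mm³
ΣAȳ = (5600.00)(100.00) + (4400.00)(211.00) = 1488400.00 mm³
x̄ = 1000000.00 / 10000.00 = 100.00 mm
ȳ = 1488400.00 / 10000.00 = 148.84 mm

x̄ = 100.00 mm, ȳ = 148.84 mm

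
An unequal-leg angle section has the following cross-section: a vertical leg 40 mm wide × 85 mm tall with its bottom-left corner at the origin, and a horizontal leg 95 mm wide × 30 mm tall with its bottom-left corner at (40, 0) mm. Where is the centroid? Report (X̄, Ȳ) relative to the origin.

vertical leg: A = 40 × 85 = 3400.00, centroid at (20.00, 42.50).
horizontal leg: A = 95 × 30 = 2850.00, centroid at (87.50, 15.00).
ΣA = 6250.00 mm²
ΣAX̄ = (3400.00)(20.00) + (2850.00)(87.50) = 317375.00 mm³
ΣAȲ = (3400.00)(42.50) + (2850.00)(15.00) = 187250.00 mm³
X̄ = 317375.00 / 6250.00 = 50.78 mm
Ȳ = 187250.00 / 6250.00 = 29.96 mm

X̄ = 50.78 mm, Ȳ = 29.96 mm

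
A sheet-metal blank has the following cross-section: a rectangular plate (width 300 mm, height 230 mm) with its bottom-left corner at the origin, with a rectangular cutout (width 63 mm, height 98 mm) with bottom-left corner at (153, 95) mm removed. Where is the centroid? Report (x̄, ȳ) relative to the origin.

plate: A = 300 × 230 = 69000.00, centroid at (150.00, 115.00).
hole: A = −(63 × 98) = -6174.00, centroid at (184.50, 144.00).
ΣA = 62826.00 mm²
ΣAx̄ = (69000.00)(150.00) + (-6174.00)(184.50) = 9210897.00 mm³
ΣAȳ = (69000.00)(115.00) + (-6174.00)(144.00) = 7045944.00 mm³
x̄ = 9210897.00 / 62826.00 = 146.61 mm
ȳ = 7045944.00 / 62826.00 = 112.15 mm

x̄ = 146.61 mm, ȳ = 112.15 mm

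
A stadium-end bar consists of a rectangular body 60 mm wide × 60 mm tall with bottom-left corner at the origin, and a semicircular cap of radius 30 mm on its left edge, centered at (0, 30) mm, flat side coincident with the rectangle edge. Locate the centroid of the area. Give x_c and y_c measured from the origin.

x_c = 17.95 mm, y_c = 30.00 mm

rectangular body: A = 60 × 60 = 3600.00, centroid at (30.00, 30.00).
semicircular end: A = ½π·30² = 1413.72, centroid at (-12.73, 30.00).
ΣA = 5013.72 mm²
ΣAx_c = (3600.00)(30.00) + (1413.72)(-12.73) = 90000.00 mm³
ΣAy_c = (3600.00)(30.00) + (1413.72)(30.00) = 150411.50 mm³
x_c = 90000.00 / 5013.72 = 17.95 mm
y_c = 150411.50 / 5013.72 = 30.00 mm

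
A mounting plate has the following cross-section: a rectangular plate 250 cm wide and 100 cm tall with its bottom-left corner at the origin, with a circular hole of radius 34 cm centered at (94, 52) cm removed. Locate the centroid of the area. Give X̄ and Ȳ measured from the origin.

plate: A = 250 × 100 = 25000.00, centroid at (125.00, 50.00).
hole: A = −π·34² = -3631.68, centroid at (94.00, 52.00).
ΣA = 21368.32 cm², ΣAX̄ = 2783621.98 cm³, ΣAȲ = 1061152.58 cm³.
X̄ = 2783621.98/21368.32 = 130.27 cm; Ȳ = 1061152.58/21368.32 = 49.66 cm.

X̄ = 130.27 cm, Ȳ = 49.66 cm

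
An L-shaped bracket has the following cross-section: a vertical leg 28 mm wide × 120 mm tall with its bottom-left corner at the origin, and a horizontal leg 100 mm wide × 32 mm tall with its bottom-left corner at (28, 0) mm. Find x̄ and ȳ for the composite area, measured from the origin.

x̄ = 45.22 mm, ȳ = 38.54 mm

vertical leg: A = 28 × 120 = 3360.00, centroid at (14.00, 60.00).
horizontal leg: A = 100 × 32 = 3200.00, centroid at (78.00, 16.00).
ΣA = 6560.00 mm², ΣAx̄ = 296640.00 mm³, ΣAȳ = 252800.00 mm³.
x̄ = 296640.00/6560.00 = 45.22 mm; ȳ = 252800.00/6560.00 = 38.54 mm.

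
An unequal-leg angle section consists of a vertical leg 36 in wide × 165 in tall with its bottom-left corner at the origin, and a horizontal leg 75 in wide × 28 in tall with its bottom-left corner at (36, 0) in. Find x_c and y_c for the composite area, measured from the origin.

x_c = 32.50 in, y_c = 64.61 in

Part | A | x̄ᵢ | ȳᵢ | A·x̄ᵢ | A·ȳᵢ
vertical leg | 5940.00 | 18.00 | 82.50 | 106920.00 | 490050.00
horizontal leg | 2100.00 | 73.50 | 14.00 | 154350.00 | 29400.00
Σ | 8040.00 |  |  | 261270.00 | 519450.00
x_c = 261270.00 / 8040.00 = 32.50 in
y_c = 519450.00 / 8040.00 = 64.61 in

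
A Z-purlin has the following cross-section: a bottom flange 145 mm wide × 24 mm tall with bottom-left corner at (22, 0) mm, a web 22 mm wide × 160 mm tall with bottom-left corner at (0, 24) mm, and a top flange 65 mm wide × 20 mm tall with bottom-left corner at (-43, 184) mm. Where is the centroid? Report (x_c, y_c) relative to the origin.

bottom flange: A = 145 × 24 = 3480.00, centroid at (94.50, 12.00).
web: A = 22 × 160 = 3520.00, centroid at (11.00, 104.00).
top flange: A = 65 × 20 = 1300.00, centroid at (-10.50, 194.00).
ΣA = 8300.00 mm²
ΣAx_c = (3480.00)(94.50) + (3520.00)(11.00) + (1300.00)(-10.50) = 353930.00 mm³
ΣAy_c = (3480.00)(12.00) + (3520.00)(104.00) + (1300.00)(194.00) = 660040.00 mm³
x_c = 353930.00 / 8300.00 = 42.64 mm
y_c = 660040.00 / 8300.00 = 79.52 mm

x_c = 42.64 mm, y_c = 79.52 mm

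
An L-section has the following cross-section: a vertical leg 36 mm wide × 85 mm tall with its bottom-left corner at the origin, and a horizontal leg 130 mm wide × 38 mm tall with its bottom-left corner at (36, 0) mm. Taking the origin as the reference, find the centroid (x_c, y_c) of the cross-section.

vertical leg: A = 36 × 85 = 3060.00, centroid at (18.00, 42.50).
horizontal leg: A = 130 × 38 = 4940.00, centroid at (101.00, 19.00).
ΣA = 8000.00 mm²
ΣAx_c = (3060.00)(18.00) + (4940.00)(101.00) = 554020.00 mm³
ΣAy_c = (3060.00)(42.50) + (4940.00)(19.00) = 223910.00 mm³
x_c = 554020.00 / 8000.00 = 69.25 mm
y_c = 223910.00 / 8000.00 = 27.99 mm

x_c = 69.25 mm, y_c = 27.99 mm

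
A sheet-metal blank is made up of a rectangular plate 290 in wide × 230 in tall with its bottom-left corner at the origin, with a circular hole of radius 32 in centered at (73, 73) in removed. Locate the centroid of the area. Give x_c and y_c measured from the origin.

plate: A = 290 × 230 = 66700.00, centroid at (145.00, 115.00).
hole: A = −π·32² = -3216.99, centroid at (73.00, 73.00).
ΣA = 63483.01 in²
ΣAx_c = (66700.00)(145.00) + (-3216.99)(73.00) = 9436659.67 in³
ΣAy_c = (66700.00)(115.00) + (-3216.99)(73.00) = 7435659.67 in³
x_c = 9436659.67 / 63483.01 = 148.65 in
y_c = 7435659.67 / 63483.01 = 117.13 in

x_c = 148.65 in, y_c = 117.13 in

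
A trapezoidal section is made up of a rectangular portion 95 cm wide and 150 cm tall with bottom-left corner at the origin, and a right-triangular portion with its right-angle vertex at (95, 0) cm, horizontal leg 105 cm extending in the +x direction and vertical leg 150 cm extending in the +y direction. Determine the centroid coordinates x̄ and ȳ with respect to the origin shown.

x̄ = 76.86 cm, ȳ = 66.10 cm

rectangular portion: A = 95 × 150 = 14250.00, centroid at (47.50, 75.00).
triangular portion: A = ½·105·150 = 7875.00, centroid at (130.00, 50.00).
ΣA = 22125.00 cm², ΣAx̄ = 1700625.00 cm³, ΣAȳ = 1462500.00 cm³.
x̄ = 1700625.00/22125.00 = 76.86 cm; ȳ = 1462500.00/22125.00 = 66.10 cm.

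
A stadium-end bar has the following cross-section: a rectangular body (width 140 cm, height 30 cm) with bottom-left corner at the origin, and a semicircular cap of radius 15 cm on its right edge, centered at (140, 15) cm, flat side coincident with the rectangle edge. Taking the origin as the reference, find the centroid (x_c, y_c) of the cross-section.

x_c = 75.93 cm, y_c = 15.00 cm

Part | A | x̄ᵢ | ȳᵢ | A·x̄ᵢ | A·ȳᵢ
rectangular body | 4200.00 | 70.00 | 15.00 | 294000.00 | 63000.00
semicircular end | 353.43 | 146.37 | 15.00 | 51730.08 | 5301.44
Σ | 4553.43 |  |  | 345730.08 | 68301.44
x_c = 345730.08 / 4553.43 = 75.93 cm
y_c = 68301.44 / 4553.43 = 15.00 cm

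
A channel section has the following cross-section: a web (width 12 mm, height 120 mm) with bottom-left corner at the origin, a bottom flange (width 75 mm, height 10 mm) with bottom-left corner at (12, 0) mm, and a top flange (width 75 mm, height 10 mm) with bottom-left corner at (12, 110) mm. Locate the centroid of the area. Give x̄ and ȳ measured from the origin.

x̄ = 28.19 mm, ȳ = 60.00 mm

Part | A | x̄ᵢ | ȳᵢ | A·x̄ᵢ | A·ȳᵢ
web | 1440.00 | 6.00 | 60.00 | 8640.00 | 86400.00
bottom flange | 750.00 | 49.50 | 5.00 | 37125.00 | 3750.00
top flange | 750.00 | 49.50 | 115.00 | 37125.00 | 86250.00
Σ | 2940.00 |  |  | 82890.00 | 176400.00
x̄ = 82890.00 / 2940.00 = 28.19 mm
ȳ = 176400.00 / 2940.00 = 60.00 mm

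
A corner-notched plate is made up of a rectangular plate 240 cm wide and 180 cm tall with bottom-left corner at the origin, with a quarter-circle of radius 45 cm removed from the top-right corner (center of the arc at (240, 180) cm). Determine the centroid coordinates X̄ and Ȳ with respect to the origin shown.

X̄ = 116.14 cm, Ȳ = 87.29 cm

plate: A = 240 × 180 = 43200.00, centroid at (120.00, 90.00).
removed quarter-circle: A = −¼π·45² = -1590.43, centroid at (220.90, 160.90).
ΣA = 41609.57 cm², ΣAX̄ = 4832671.49 cm³, ΣAȲ = 3632097.37 cm³.
X̄ = 4832671.49/41609.57 = 116.14 cm; Ȳ = 3632097.37/41609.57 = 87.29 cm.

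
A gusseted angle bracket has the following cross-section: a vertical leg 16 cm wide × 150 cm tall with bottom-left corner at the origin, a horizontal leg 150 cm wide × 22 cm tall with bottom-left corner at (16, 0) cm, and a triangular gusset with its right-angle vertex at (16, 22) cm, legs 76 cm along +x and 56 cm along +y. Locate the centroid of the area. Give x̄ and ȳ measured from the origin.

vertical leg: A = 16 × 150 = 2400.00, centroid at (8.00, 75.00).
horizontal leg: A = 150 × 22 = 3300.00, centroid at (91.00, 11.00).
gusset: A = ½·76·56 = 2128.00, centroid at (41.33, 40.67).
ΣA = 7828.00 cm²
ΣAx̄ = (2400.00)(8.00) + (3300.00)(91.00) + (2128.00)(41.33) = 407457.33 cm³
ΣAȳ = (2400.00)(75.00) + (3300.00)(11.00) + (2128.00)(40.67) = 302838.67 cm³
x̄ = 407457.33 / 7828.00 = 52.05 cm
ȳ = 302838.67 / 7828.00 = 38.69 cm

x̄ = 52.05 cm, ȳ = 38.69 cm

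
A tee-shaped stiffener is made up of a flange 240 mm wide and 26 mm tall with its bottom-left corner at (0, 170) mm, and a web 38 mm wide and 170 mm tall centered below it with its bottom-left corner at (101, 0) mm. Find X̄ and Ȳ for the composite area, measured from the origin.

Part | A | x̄ᵢ | ȳᵢ | A·x̄ᵢ | A·ȳᵢ
web | 6460.00 | 120.00 | 85.00 | 775200.00 | 549100.00
flange | 6240.00 | 120.00 | 183.00 | 748800.00 | 1141920.00
Σ | 12700.00 |  |  | 1524000.00 | 1691020.00
X̄ = 1524000.00 / 12700.00 = 120.00 mm
Ȳ = 1691020.00 / 12700.00 = 133.15 mm

X̄ = 120.00 mm, Ȳ = 133.15 mm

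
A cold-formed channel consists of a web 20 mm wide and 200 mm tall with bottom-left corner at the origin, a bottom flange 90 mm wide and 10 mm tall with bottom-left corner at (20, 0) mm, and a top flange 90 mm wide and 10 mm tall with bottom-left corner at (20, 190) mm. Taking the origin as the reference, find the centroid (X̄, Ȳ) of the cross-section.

Part | A | x̄ᵢ | ȳᵢ | A·x̄ᵢ | A·ȳᵢ
web | 4000.00 | 10.00 | 100.00 | 40000.00 | 400000.00
bottom flange | 900.00 | 65.00 | 5.00 | 58500.00 | 4500.00
top flange | 900.00 | 65.00 | 195.00 | 58500.00 | 175500.00
Σ | 5800.00 |  |  | 157000.00 | 580000.00
X̄ = 157000.00 / 5800.00 = 27.07 mm
Ȳ = 580000.00 / 5800.00 = 100.00 mm

X̄ = 27.07 mm, Ȳ = 100.00 mm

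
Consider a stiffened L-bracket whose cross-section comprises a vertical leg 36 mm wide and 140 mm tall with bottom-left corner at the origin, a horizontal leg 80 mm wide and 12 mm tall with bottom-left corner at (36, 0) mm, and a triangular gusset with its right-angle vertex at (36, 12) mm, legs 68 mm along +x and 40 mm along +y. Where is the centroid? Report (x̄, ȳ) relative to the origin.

vertical leg: A = 36 × 140 = 5040.00, centroid at (18.00, 70.00).
horizontal leg: A = 80 × 12 = 960.00, centroid at (76.00, 6.00).
gusset: A = ½·68·40 = 1360.00, centroid at (58.67, 25.33).
ΣA = 7360.00 mm²
ΣAx̄ = (5040.00)(18.00) + (960.00)(76.00) + (1360.00)(58.67) = 243466.67 mm³
ΣAȳ = (5040.00)(70.00) + (960.00)(6.00) + (1360.00)(25.33) = 393013.33 mm³
x̄ = 243466.67 / 7360.00 = 33.08 mm
ȳ = 393013.33 / 7360.00 = 53.40 mm

x̄ = 33.08 mm, ȳ = 53.40 mm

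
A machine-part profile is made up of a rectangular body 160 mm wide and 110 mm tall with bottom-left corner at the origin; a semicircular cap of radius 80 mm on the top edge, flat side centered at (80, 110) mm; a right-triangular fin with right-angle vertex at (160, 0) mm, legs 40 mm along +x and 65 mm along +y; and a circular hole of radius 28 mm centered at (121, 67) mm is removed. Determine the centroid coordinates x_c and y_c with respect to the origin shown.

rectangular body: A = 160 × 110 = 17600.00, centroid at (80.00, 55.00).
semicircular top: A = ½π·80² = 10053.10, centroid at (80.00, 143.95).
triangular fin: A = ½·40·65 = 1300.00, centroid at (173.33, 21.67).
hole: A = −π·28² = -2463.01, centroid at (121.00, 67.00).
ΣA = 26490.09 mm², ΣAx_c = 2139557.01 mm³, ΣAy_c = 2278319.04 mm³.
x_c = 2139557.01/26490.09 = 80.77 mm; y_c = 2278319.04/26490.09 = 86.01 mm.

x_c = 80.77 mm, y_c = 86.01 mm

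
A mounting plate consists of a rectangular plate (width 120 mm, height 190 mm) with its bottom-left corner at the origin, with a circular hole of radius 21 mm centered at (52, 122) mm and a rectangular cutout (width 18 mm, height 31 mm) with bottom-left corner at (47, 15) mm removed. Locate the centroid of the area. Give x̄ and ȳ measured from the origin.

plate: A = 120 × 190 = 22800.00, centroid at (60.00, 95.00).
hole 1: A = −π·21² = -1385.44, centroid at (52.00, 122.00).
hole 2: A = −(18 × 31) = -558.00, centroid at (56.00, 30.50).
ΣA = 20856.56 mm²
ΣAx̄ = (22800.00)(60.00) + (-1385.44)(52.00) + (-558.00)(56.00) = 1264709.00 mm³
ΣAȳ = (22800.00)(95.00) + (-1385.44)(122.00) + (-558.00)(30.50) = 1979957.03 mm³
x̄ = 1264709.00 / 20856.56 = 60.64 mm
ȳ = 1979957.03 / 20856.56 = 94.93 mm

x̄ = 60.64 mm, ȳ = 94.93 mm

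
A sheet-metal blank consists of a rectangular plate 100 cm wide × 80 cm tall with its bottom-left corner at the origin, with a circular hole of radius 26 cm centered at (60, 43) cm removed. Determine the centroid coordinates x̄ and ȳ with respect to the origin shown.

Part | A | x̄ᵢ | ȳᵢ | A·x̄ᵢ | A·ȳᵢ
plate | 8000.00 | 50.00 | 40.00 | 400000.00 | 320000.00
hole | -2123.72 | 60.00 | 43.00 | -127423.00 | -91319.82
Σ | 5876.28 |  |  | 272577.00 | 228680.18
x̄ = 272577.00 / 5876.28 = 46.39 cm
ȳ = 228680.18 / 5876.28 = 38.92 cm

x̄ = 46.39 cm, ȳ = 38.92 cm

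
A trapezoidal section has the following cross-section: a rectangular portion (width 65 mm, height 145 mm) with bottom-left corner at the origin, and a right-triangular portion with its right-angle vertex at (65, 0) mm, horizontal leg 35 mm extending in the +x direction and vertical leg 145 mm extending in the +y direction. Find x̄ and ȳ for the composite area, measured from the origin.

x̄ = 41.87 mm, ȳ = 67.37 mm

rectangular portion: A = 65 × 145 = 9425.00, centroid at (32.50, 72.50).
triangular portion: A = ½·35·145 = 2537.50, centroid at (76.67, 48.33).
ΣA = 11962.50 mm²
ΣAx̄ = (9425.00)(32.50) + (2537.50)(76.67) = 500854.17 mm³
ΣAȳ = (9425.00)(72.50) + (2537.50)(48.33) = 805958.33 mm³
x̄ = 500854.17 / 11962.50 = 41.87 mm
ȳ = 805958.33 / 11962.50 = 67.37 mm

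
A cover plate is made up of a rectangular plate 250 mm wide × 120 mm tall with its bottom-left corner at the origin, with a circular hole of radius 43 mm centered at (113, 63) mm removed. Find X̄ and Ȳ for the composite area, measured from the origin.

X̄ = 127.88 mm, Ȳ = 59.28 mm

plate: A = 250 × 120 = 30000.00, centroid at (125.00, 60.00).
hole: A = −π·43² = -5808.80, centroid at (113.00, 63.00).
ΣA = 24191.20 mm²
ΣAX̄ = (30000.00)(125.00) + (-5808.80)(113.00) = 3093605.06 mm³
ΣAȲ = (30000.00)(60.00) + (-5808.80)(63.00) = 1434045.30 mm³
X̄ = 3093605.06 / 24191.20 = 127.88 mm
Ȳ = 1434045.30 / 24191.20 = 59.28 mm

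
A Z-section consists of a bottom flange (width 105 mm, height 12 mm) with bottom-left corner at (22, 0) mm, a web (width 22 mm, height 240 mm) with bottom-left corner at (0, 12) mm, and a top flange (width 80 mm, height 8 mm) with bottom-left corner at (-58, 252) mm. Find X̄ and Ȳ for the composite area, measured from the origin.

bottom flange: A = 105 × 12 = 1260.00, centroid at (74.50, 6.00).
web: A = 22 × 240 = 5280.00, centroid at (11.00, 132.00).
top flange: A = 80 × 8 = 640.00, centroid at (-18.00, 256.00).
ΣA = 7180.00 mm², ΣAX̄ = 140430.00 mm³, ΣAȲ = 868360.00 mm³.
X̄ = 140430.00/7180.00 = 19.56 mm; Ȳ = 868360.00/7180.00 = 120.94 mm.

X̄ = 19.56 mm, Ȳ = 120.94 mm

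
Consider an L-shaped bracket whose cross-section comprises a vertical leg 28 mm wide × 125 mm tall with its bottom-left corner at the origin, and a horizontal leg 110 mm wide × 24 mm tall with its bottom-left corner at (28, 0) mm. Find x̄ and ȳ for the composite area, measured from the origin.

vertical leg: A = 28 × 125 = 3500.00, centroid at (14.00, 62.50).
horizontal leg: A = 110 × 24 = 2640.00, centroid at (83.00, 12.00).
ΣA = 6140.00 mm²
ΣAx̄ = (3500.00)(14.00) + (2640.00)(83.00) = 268120.00 mm³
ΣAȳ = (3500.00)(62.50) + (2640.00)(12.00) = 250430.00 mm³
x̄ = 268120.00 / 6140.00 = 43.67 mm
ȳ = 250430.00 / 6140.00 = 40.79 mm

x̄ = 43.67 mm, ȳ = 40.79 mm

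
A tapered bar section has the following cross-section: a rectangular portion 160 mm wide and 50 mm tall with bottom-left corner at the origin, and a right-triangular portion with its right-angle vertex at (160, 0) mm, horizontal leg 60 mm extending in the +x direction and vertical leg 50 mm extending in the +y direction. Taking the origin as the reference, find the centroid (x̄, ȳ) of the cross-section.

x̄ = 95.79 mm, ȳ = 23.68 mm

rectangular portion: A = 160 × 50 = 8000.00, centroid at (80.00, 25.00).
triangular portion: A = ½·60·50 = 1500.00, centroid at (180.00, 16.67).
ΣA = 9500.00 mm², ΣAx̄ = 910000.00 mm³, ΣAȳ = 225000.00 mm³.
x̄ = 910000.00/9500.00 = 95.79 mm; ȳ = 225000.00/9500.00 = 23.68 mm.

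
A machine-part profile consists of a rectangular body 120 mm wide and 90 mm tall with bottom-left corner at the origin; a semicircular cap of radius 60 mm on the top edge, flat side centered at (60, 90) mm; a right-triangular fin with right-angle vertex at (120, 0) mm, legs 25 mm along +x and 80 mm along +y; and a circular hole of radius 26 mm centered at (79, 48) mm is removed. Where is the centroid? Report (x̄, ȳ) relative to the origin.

x̄ = 61.83 mm, ȳ = 69.38 mm

rectangular body: A = 120 × 90 = 10800.00, centroid at (60.00, 45.00).
semicircular top: A = ½π·60² = 5654.87, centroid at (60.00, 115.46).
triangular fin: A = ½·25·80 = 1000.00, centroid at (128.33, 26.67).
hole: A = −π·26² = -2123.72, centroid at (79.00, 48.00).
ΣA = 15331.15 mm²
ΣAx̄ = (10800.00)(60.00) + (5654.87)(60.00) + (1000.00)(128.33) + (-2123.72)(79.00) = 947851.73 mm³
ΣAȳ = (10800.00)(45.00) + (5654.87)(115.46) + (1000.00)(26.67) + (-2123.72)(48.00) = 1063666.28 mm³
x̄ = 947851.73 / 15331.15 = 61.83 mm
ȳ = 1063666.28 / 15331.15 = 69.38 mm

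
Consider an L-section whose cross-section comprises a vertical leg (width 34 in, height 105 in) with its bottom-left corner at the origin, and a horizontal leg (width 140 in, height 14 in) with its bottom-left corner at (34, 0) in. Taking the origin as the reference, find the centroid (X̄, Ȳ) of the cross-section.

Part | A | x̄ᵢ | ȳᵢ | A·x̄ᵢ | A·ȳᵢ
vertical leg | 3570.00 | 17.00 | 52.50 | 60690.00 | 187425.00
horizontal leg | 1960.00 | 104.00 | 7.00 | 203840.00 | 13720.00
Σ | 5530.00 |  |  | 264530.00 | 201145.00
X̄ = 264530.00 / 5530.00 = 47.84 in
Ȳ = 201145.00 / 5530.00 = 36.37 in

X̄ = 47.84 in, Ȳ = 36.37 in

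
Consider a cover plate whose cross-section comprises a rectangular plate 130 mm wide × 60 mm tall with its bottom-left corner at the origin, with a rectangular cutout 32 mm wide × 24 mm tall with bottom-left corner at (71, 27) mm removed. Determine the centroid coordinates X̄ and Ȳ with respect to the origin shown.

plate: A = 130 × 60 = 7800.00, centroid at (65.00, 30.00).
hole: A = −(32 × 24) = -768.00, centroid at (87.00, 39.00).
ΣA = 7032.00 mm², ΣAX̄ = 440184.00 mm³, ΣAȲ = 204048.00 mm³.
X̄ = 440184.00/7032.00 = 62.60 mm; Ȳ = 204048.00/7032.00 = 29.02 mm.

X̄ = 62.60 mm, Ȳ = 29.02 mm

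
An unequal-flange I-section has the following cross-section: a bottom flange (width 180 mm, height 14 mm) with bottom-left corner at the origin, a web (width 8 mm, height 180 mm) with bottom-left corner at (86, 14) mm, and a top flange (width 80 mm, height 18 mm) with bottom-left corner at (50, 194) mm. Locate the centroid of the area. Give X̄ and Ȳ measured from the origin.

bottom flange: A = 180 × 14 = 2520.00, centroid at (90.00, 7.00).
web: A = 8 × 180 = 1440.00, centroid at (90.00, 104.00).
top flange: A = 80 × 18 = 1440.00, centroid at (90.00, 203.00).
ΣA = 5400.00 mm²
ΣAX̄ = (2520.00)(90.00) + (1440.00)(90.00) + (1440.00)(90.00) = 486000.00 mm³
ΣAȲ = (2520.00)(7.00) + (1440.00)(104.00) + (1440.00)(203.00) = 459720.00 mm³
X̄ = 486000.00 / 5400.00 = 90.00 mm
Ȳ = 459720.00 / 5400.00 = 85.13 mm

X̄ = 90.00 mm, Ȳ = 85.13 mm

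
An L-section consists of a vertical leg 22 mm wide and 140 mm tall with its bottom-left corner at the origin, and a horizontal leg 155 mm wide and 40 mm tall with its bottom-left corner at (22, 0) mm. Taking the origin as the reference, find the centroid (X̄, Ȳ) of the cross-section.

X̄ = 70.13 mm, Ȳ = 36.59 mm

vertical leg: A = 22 × 140 = 3080.00, centroid at (11.00, 70.00).
horizontal leg: A = 155 × 40 = 6200.00, centroid at (99.50, 20.00).
ΣA = 9280.00 mm²
ΣAX̄ = (3080.00)(11.00) + (6200.00)(99.50) = 650780.00 mm³
ΣAȲ = (3080.00)(70.00) + (6200.00)(20.00) = 339600.00 mm³
X̄ = 650780.00 / 9280.00 = 70.13 mm
Ȳ = 339600.00 / 9280.00 = 36.59 mm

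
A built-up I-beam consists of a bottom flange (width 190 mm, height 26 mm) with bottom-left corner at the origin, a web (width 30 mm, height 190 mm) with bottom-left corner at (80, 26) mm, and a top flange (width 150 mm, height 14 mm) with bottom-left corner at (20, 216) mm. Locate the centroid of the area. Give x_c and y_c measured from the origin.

bottom flange: A = 190 × 26 = 4940.00, centroid at (95.00, 13.00).
web: A = 30 × 190 = 5700.00, centroid at (95.00, 121.00).
top flange: A = 150 × 14 = 2100.00, centroid at (95.00, 223.00).
ΣA = 12740.00 mm²
ΣAx_c = (4940.00)(95.00) + (5700.00)(95.00) + (2100.00)(95.00) = 1210300.00 mm³
ΣAy_c = (4940.00)(13.00) + (5700.00)(121.00) + (2100.00)(223.00) = 1222220.00 mm³
x_c = 1210300.00 / 12740.00 = 95.00 mm
y_c = 1222220.00 / 12740.00 = 95.94 mm

x_c = 95.00 mm, y_c = 95.94 mm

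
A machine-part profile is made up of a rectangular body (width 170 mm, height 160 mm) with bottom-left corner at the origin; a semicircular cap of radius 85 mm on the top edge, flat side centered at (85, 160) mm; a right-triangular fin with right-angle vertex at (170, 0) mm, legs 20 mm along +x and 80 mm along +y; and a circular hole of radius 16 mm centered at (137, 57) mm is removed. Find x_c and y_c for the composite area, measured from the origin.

Part | A | x̄ᵢ | ȳᵢ | A·x̄ᵢ | A·ȳᵢ
rectangular body | 27200.00 | 85.00 | 80.00 | 2312000.00 | 2176000.00
semicircular top | 11349.00 | 85.00 | 196.08 | 964665.29 | 2225257.22
triangular fin | 800.00 | 176.67 | 26.67 | 141333.33 | 21333.33
hole | -804.25 | 137.00 | 57.00 | -110181.94 | -45842.12
Σ | 38544.76 |  |  | 3307816.69 | 4376748.43
x_c = 3307816.69 / 38544.76 = 85.82 mm
y_c = 4376748.43 / 38544.76 = 113.55 mm

x_c = 85.82 mm, y_c = 113.55 mm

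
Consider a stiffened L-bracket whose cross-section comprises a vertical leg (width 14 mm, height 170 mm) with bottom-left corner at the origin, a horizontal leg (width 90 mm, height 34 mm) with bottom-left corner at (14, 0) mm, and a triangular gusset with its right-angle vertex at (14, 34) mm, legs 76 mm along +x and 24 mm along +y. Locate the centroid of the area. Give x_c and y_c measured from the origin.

Part | A | x̄ᵢ | ȳᵢ | A·x̄ᵢ | A·ȳᵢ
vertical leg | 2380.00 | 7.00 | 85.00 | 16660.00 | 202300.00
horizontal leg | 3060.00 | 59.00 | 17.00 | 180540.00 | 52020.00
gusset | 912.00 | 39.33 | 42.00 | 35872.00 | 38304.00
Σ | 6352.00 |  |  | 233072.00 | 292624.00
x_c = 233072.00 / 6352.00 = 36.69 mm
y_c = 292624.00 / 6352.00 = 46.07 mm

x_c = 36.69 mm, y_c = 46.07 mm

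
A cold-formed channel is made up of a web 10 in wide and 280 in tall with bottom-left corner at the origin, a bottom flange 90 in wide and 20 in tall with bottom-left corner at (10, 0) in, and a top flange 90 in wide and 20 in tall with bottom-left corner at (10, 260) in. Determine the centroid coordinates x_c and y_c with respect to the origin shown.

x_c = 33.12 in, y_c = 140.00 in

Part | A | x̄ᵢ | ȳᵢ | A·x̄ᵢ | A·ȳᵢ
web | 2800.00 | 5.00 | 140.00 | 14000.00 | 392000.00
bottom flange | 1800.00 | 55.00 | 10.00 | 99000.00 | 18000.00
top flange | 1800.00 | 55.00 | 270.00 | 99000.00 | 486000.00
Σ | 6400.00 |  |  | 212000.00 | 896000.00
x_c = 212000.00 / 6400.00 = 33.12 in
y_c = 896000.00 / 6400.00 = 140.00 in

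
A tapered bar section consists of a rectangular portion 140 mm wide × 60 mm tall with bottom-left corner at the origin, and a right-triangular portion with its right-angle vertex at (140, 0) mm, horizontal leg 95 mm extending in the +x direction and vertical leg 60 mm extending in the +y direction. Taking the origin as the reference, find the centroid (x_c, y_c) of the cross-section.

x_c = 95.76 mm, y_c = 27.47 mm

Part | A | x̄ᵢ | ȳᵢ | A·x̄ᵢ | A·ȳᵢ
rectangular portion | 8400.00 | 70.00 | 30.00 | 588000.00 | 252000.00
triangular portion | 2850.00 | 171.67 | 20.00 | 489250.00 | 57000.00
Σ | 11250.00 |  |  | 1077250.00 | 309000.00
x_c = 1077250.00 / 11250.00 = 95.76 mm
y_c = 309000.00 / 11250.00 = 27.47 mm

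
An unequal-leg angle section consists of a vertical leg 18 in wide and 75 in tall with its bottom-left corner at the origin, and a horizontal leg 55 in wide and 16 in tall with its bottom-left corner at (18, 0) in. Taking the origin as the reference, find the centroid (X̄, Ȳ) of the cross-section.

X̄ = 23.40 in, Ȳ = 25.86 in

vertical leg: A = 18 × 75 = 1350.00, centroid at (9.00, 37.50).
horizontal leg: A = 55 × 16 = 880.00, centroid at (45.50, 8.00).
ΣA = 2230.00 in², ΣAX̄ = 52190.00 in³, ΣAȲ = 57665.00 in³.
X̄ = 52190.00/2230.00 = 23.40 in; Ȳ = 57665.00/2230.00 = 25.86 in.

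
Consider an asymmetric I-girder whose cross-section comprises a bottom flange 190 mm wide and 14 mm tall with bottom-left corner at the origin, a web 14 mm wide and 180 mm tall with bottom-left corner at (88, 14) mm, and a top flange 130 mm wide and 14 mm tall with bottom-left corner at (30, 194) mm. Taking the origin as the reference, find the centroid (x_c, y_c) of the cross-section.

bottom flange: A = 190 × 14 = 2660.00, centroid at (95.00, 7.00).
web: A = 14 × 180 = 2520.00, centroid at (95.00, 104.00).
top flange: A = 130 × 14 = 1820.00, centroid at (95.00, 201.00).
ΣA = 7000.00 mm², ΣAx_c = 665000.00 mm³, ΣAy_c = 646520.00 mm³.
x_c = 665000.00/7000.00 = 95.00 mm; y_c = 646520.00/7000.00 = 92.36 mm.

x_c = 95.00 mm, y_c = 92.36 mm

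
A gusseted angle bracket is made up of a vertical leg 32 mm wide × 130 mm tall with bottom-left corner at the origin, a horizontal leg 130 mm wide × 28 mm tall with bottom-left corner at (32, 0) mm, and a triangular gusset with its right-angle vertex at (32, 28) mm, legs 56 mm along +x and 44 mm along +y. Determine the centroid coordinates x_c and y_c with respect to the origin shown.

x_c = 53.37 mm, y_c = 41.40 mm

Part | A | x̄ᵢ | ȳᵢ | A·x̄ᵢ | A·ȳᵢ
vertical leg | 4160.00 | 16.00 | 65.00 | 66560.00 | 270400.00
horizontal leg | 3640.00 | 97.00 | 14.00 | 353080.00 | 50960.00
gusset | 1232.00 | 50.67 | 42.67 | 62421.33 | 52565.33
Σ | 9032.00 |  |  | 482061.33 | 373925.33
x_c = 482061.33 / 9032.00 = 53.37 mm
y_c = 373925.33 / 9032.00 = 41.40 mm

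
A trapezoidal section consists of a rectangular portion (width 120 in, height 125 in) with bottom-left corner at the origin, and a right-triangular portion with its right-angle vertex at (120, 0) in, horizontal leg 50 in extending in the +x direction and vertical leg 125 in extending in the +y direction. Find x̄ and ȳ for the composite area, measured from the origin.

x̄ = 73.22 in, ȳ = 58.91 in

rectangular portion: A = 120 × 125 = 15000.00, centroid at (60.00, 62.50).
triangular portion: A = ½·50·125 = 3125.00, centroid at (136.67, 41.67).
ΣA = 18125.00 in²
ΣAx̄ = (15000.00)(60.00) + (3125.00)(136.67) = 1327083.33 in³
ΣAȳ = (15000.00)(62.50) + (3125.00)(41.67) = 1067708.33 in³
x̄ = 1327083.33 / 18125.00 = 73.22 in
ȳ = 1067708.33 / 18125.00 = 58.91 in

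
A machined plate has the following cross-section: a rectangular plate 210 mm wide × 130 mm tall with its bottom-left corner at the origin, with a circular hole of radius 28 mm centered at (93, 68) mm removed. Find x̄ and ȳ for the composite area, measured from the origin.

x̄ = 106.19 mm, ȳ = 64.70 mm

plate: A = 210 × 130 = 27300.00, centroid at (105.00, 65.00).
hole: A = −π·28² = -2463.01, centroid at (93.00, 68.00).
ΣA = 24836.99 mm²
ΣAx̄ = (27300.00)(105.00) + (-2463.01)(93.00) = 2637440.20 mm³
ΣAȳ = (27300.00)(65.00) + (-2463.01)(68.00) = 1607015.41 mm³
x̄ = 2637440.20 / 24836.99 = 106.19 mm
ȳ = 1607015.41 / 24836.99 = 64.70 mm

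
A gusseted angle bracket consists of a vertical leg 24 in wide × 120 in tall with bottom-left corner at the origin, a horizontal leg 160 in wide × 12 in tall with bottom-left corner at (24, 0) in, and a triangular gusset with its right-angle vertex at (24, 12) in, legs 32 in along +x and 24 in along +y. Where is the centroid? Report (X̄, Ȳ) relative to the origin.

vertical leg: A = 24 × 120 = 2880.00, centroid at (12.00, 60.00).
horizontal leg: A = 160 × 12 = 1920.00, centroid at (104.00, 6.00).
gusset: A = ½·32·24 = 384.00, centroid at (34.67, 20.00).
ΣA = 5184.00 in²
ΣAX̄ = (2880.00)(12.00) + (1920.00)(104.00) + (384.00)(34.67) = 247552.00 in³
ΣAȲ = (2880.00)(60.00) + (1920.00)(6.00) + (384.00)(20.00) = 192000.00 in³
X̄ = 247552.00 / 5184.00 = 47.75 in
Ȳ = 192000.00 / 5184.00 = 37.04 in

X̄ = 47.75 in, Ȳ = 37.04 in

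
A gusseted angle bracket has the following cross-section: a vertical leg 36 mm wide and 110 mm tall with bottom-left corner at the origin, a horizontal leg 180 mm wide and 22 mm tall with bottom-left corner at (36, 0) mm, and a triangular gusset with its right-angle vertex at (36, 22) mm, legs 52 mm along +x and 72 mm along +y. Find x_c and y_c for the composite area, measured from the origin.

x_c = 68.43 mm, y_c = 35.49 mm

vertical leg: A = 36 × 110 = 3960.00, centroid at (18.00, 55.00).
horizontal leg: A = 180 × 22 = 3960.00, centroid at (126.00, 11.00).
gusset: A = ½·52·72 = 1872.00, centroid at (53.33, 46.00).
ΣA = 9792.00 mm², ΣAx_c = 670080.00 mm³, ΣAy_c = 347472.00 mm³.
x_c = 670080.00/9792.00 = 68.43 mm; y_c = 347472.00/9792.00 = 35.49 mm.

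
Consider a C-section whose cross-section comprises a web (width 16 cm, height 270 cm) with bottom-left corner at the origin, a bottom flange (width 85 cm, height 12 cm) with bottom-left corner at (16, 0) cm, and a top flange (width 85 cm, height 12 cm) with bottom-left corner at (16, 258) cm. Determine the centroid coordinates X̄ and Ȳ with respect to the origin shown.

X̄ = 24.20 cm, Ȳ = 135.00 cm

web: A = 16 × 270 = 4320.00, centroid at (8.00, 135.00).
bottom flange: A = 85 × 12 = 1020.00, centroid at (58.50, 6.00).
top flange: A = 85 × 12 = 1020.00, centroid at (58.50, 264.00).
ΣA = 6360.00 cm², ΣAX̄ = 153900.00 cm³, ΣAȲ = 858600.00 cm³.
X̄ = 153900.00/6360.00 = 24.20 cm; Ȳ = 858600.00/6360.00 = 135.00 cm.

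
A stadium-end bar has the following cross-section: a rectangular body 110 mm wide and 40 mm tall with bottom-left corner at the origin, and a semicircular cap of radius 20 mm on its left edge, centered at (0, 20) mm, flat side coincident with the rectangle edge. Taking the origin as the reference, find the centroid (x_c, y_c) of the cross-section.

rectangular body: A = 110 × 40 = 4400.00, centroid at (55.00, 20.00).
semicircular end: A = ½π·20² = 628.32, centroid at (-8.49, 20.00).
ΣA = 5028.32 mm², ΣAx_c = 236666.67 mm³, ΣAy_c = 100566.37 mm³.
x_c = 236666.67/5028.32 = 47.07 mm; y_c = 100566.37/5028.32 = 20.00 mm.

x_c = 47.07 mm, y_c = 20.00 mm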